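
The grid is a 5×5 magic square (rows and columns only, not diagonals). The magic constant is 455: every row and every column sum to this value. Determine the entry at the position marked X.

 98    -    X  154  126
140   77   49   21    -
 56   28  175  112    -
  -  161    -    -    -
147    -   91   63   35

7

Row 2 must total 455; the given cells sum to 287, so (2,5) = 168.
From row 3, 455 − (56 + 28 + 175 + 112) gives (3,5) = 84.
Using row 5: 147 + 91 + 63 + 35 + ? → (5,2) = 455 − 336 = 119.
The remaining cell in column 1 is (4,1) = 455 − 441 = 14.
Column 2: 77 + 28 + 161 + 119 + ? = 455, so (1,2) = 70.
Column 4 needs 455; the known cells sum to 350, so (4,4) = 105.
Column 5 needs 455; the known cells sum to 413, so (4,5) = 42.
Using row 1: 98 + 70 + 154 + 126 + ? → (1,3) = 455 − 448 = 7.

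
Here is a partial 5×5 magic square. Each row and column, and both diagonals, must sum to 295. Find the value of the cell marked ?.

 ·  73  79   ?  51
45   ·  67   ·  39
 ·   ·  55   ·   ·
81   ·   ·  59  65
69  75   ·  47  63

Using row 5: 69 + 75 + 47 + 63 + ? → (5,3) = 295 − 254 = 41.
Column 3: 79 + 67 + 55 + 41 + ? = 295, so (4,3) = 53.
Column 5: 51 + 39 + 65 + 63 + ? = 295, so (3,5) = 77.
Row 4 needs 295; the known cells sum to 258, so (4,2) = 37.
From anti-diagonal, 295 − (51 + 55 + 37 + 69) gives (2,4) = 83.
Row 2 needs 295; the known cells sum to 234, so (2,2) = 61.
Column 2 must total 295; the given cells sum to 246, so (3,2) = 49.
The remaining cell in main diagonal is (1,1) = 295 − 238 = 57.
Using row 1: 57 + 73 + 79 + 51 + ? → (1,4) = 295 − 260 = 35.

35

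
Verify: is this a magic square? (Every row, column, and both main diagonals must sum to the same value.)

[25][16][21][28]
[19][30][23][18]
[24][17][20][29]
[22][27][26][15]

Row 1: 25 + 16 + 21 + 28 = 90.
Row 2: 19 + 30 + 23 + 18 = 90.
Row 3: 24 + 17 + 20 + 29 = 90.
Row 4: 22 + 27 + 26 + 15 = 90.
Column 1: 25 + 19 + 24 + 22 = 90.
Column 2: 16 + 30 + 17 + 27 = 90.
Column 3: 21 + 23 + 20 + 26 = 90.
Column 4: 28 + 18 + 29 + 15 = 90.
Main diagonal: 25 + 30 + 20 + 15 = 90.
Anti-diagonal: 28 + 23 + 17 + 22 = 90.
All lines sum to 90.

Yes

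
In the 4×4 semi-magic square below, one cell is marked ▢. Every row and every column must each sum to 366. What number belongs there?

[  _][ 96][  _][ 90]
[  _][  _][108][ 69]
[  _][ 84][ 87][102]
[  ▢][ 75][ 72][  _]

114

Using row 3: 84 + 87 + 102 + ? → (3,1) = 366 − 273 = 93.
Column 2 needs 366; the known cells sum to 255, so (2,2) = 111.
The remaining cell in column 3 is (1,3) = 366 − 267 = 99.
Column 4 must total 366; the given cells sum to 261, so (4,4) = 105.
Row 1 must total 366; the given cells sum to 285, so (1,1) = 81.
Row 2 needs 366; the known cells sum to 288, so (2,1) = 78.
Row 4 needs 366; the known cells sum to 252, so (4,1) = 114.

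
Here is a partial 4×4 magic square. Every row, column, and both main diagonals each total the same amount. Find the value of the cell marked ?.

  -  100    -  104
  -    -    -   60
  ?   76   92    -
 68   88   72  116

112

Row 4 is complete and sums to 344; that is the magic constant.
Column 2 must total 344; the given cells sum to 264, so (2,2) = 80.
Using column 4: 104 + 60 + 116 + ? → (3,4) = 344 − 280 = 64.
Using main diagonal: 80 + 92 + 116 + ? → (1,1) = 344 − 288 = 56.
Anti-diagonal needs 344; the known cells sum to 248, so (2,3) = 96.
The remaining cell in row 1 is (1,3) = 344 − 260 = 84.
Using row 2: 80 + 96 + 60 + ? → (2,1) = 344 − 236 = 108.
From row 3, 344 − (76 + 92 + 64) gives (3,1) = 112.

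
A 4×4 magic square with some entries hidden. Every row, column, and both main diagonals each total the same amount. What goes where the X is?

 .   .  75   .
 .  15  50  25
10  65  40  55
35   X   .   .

60

Row 3 is complete and sums to 170; that is the magic constant.
The remaining cell in row 2 is (2,1) = 170 − 90 = 80.
Using column 1: 80 + 10 + 35 + ? → (1,1) = 170 − 125 = 45.
Column 3: 75 + 50 + 40 + ? = 170, so (4,3) = 5.
Using main diagonal: 45 + 15 + 40 + ? → (4,4) = 170 − 100 = 70.
The remaining cell in anti-diagonal is (1,4) = 170 − 150 = 20.
From row 1, 170 − (45 + 75 + 20) gives (1,2) = 30.
Row 4 must total 170; the given cells sum to 110, so (4,2) = 60.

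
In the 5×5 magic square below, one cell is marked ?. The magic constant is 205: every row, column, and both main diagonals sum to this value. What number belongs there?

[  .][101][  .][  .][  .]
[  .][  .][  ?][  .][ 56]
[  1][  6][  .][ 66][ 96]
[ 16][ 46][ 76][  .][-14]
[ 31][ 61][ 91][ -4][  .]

Row 3: 1 + 6 + 66 + 96 + ? = 205, so (3,3) = 36.
Row 4: 16 + 46 + 76 + (-14) + ? = 205, so (4,4) = 81.
Row 5: 31 + 61 + 91 + (-4) + ? = 205, so (5,5) = 26.
From column 2, 205 − (101 + 6 + 46 + 61) gives (2,2) = -9.
The remaining cell in column 5 is (1,5) = 205 − 164 = 41.
Main diagonal: -9 + 36 + 81 + 26 + ? = 205, so (1,1) = 71.
Anti-diagonal: 41 + 36 + 46 + 31 + ? = 205, so (2,4) = 51.
Column 1 must total 205; the given cells sum to 119, so (2,1) = 86.
Column 4 needs 205; the known cells sum to 194, so (1,4) = 11.
Row 1: 71 + 101 + 11 + 41 + ? = 205, so (1,3) = -19.
The remaining cell in row 2 is (2,3) = 205 − 184 = 21.

21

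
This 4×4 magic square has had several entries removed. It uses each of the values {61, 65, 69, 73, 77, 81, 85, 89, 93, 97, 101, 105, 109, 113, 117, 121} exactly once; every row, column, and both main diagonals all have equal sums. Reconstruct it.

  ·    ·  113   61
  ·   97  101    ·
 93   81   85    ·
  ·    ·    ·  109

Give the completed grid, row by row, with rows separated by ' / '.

The 16 entries sum to 1456, so each line sums to 1456/4 = 364.
The remaining cell in row 3 is (3,4) = 364 − 259 = 105.
Column 3 needs 364; the known cells sum to 299, so (4,3) = 65.
Using column 4: 61 + 105 + 109 + ? → (2,4) = 364 − 275 = 89.
From main diagonal, 364 − (97 + 85 + 109) gives (1,1) = 73.
The remaining cell in anti-diagonal is (4,1) = 364 − 243 = 121.
Row 1: 73 + 113 + 61 + ? = 364, so (1,2) = 117.
Row 2: 97 + 101 + 89 + ? = 364, so (2,1) = 77.
Row 4: 121 + 65 + 109 + ? = 364, so (4,2) = 69.

73 117 113 61 / 77 97 101 89 / 93 81 85 105 / 121 69 65 109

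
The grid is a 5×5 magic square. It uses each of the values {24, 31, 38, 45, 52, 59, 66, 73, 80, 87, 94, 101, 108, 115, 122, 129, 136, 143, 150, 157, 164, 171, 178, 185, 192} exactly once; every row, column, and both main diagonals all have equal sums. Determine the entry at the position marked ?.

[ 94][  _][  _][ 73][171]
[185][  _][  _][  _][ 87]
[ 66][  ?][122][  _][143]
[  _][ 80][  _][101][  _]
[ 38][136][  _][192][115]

The 25 entries sum to 2700, so each line sums to 2700/5 = 540.
The remaining cell in row 5 is (5,3) = 540 − 481 = 59.
The remaining cell in column 1 is (4,1) = 540 − 383 = 157.
The remaining cell in column 5 is (4,5) = 540 − 516 = 24.
Main diagonal must total 540; the given cells sum to 432, so (2,2) = 108.
The remaining cell in anti-diagonal is (2,4) = 540 − 411 = 129.
Row 2 needs 540; the known cells sum to 509, so (2,3) = 31.
Row 4 needs 540; the known cells sum to 362, so (4,3) = 178.
The remaining cell in column 3 is (1,3) = 540 − 390 = 150.
Column 4: 73 + 129 + 101 + 192 + ? = 540, so (3,4) = 45.
Row 1: 94 + 150 + 73 + 171 + ? = 540, so (1,2) = 52.
Using row 3: 66 + 122 + 45 + 143 + ? → (3,2) = 540 − 376 = 164.

164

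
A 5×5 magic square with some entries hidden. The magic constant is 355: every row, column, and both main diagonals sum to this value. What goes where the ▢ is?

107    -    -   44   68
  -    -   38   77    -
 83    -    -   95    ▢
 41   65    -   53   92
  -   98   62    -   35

59

Row 4: 41 + 65 + 53 + 92 + ? = 355, so (4,3) = 104.
From column 4, 355 − (44 + 77 + 95 + 53) gives (5,4) = 86.
The remaining cell in row 5 is (5,1) = 355 − 281 = 74.
Column 1 needs 355; the known cells sum to 305, so (2,1) = 50.
Anti-diagonal must total 355; the given cells sum to 284, so (3,3) = 71.
Using column 3: 38 + 71 + 104 + 62 + ? → (1,3) = 355 − 275 = 80.
Main diagonal needs 355; the known cells sum to 266, so (2,2) = 89.
Using row 1: 107 + 80 + 44 + 68 + ? → (1,2) = 355 − 299 = 56.
Using row 2: 50 + 89 + 38 + 77 + ? → (2,5) = 355 − 254 = 101.
Using column 2: 56 + 89 + 65 + 98 + ? → (3,2) = 355 − 308 = 47.
Column 5: 68 + 101 + 92 + 35 + ? = 355, so (3,5) = 59.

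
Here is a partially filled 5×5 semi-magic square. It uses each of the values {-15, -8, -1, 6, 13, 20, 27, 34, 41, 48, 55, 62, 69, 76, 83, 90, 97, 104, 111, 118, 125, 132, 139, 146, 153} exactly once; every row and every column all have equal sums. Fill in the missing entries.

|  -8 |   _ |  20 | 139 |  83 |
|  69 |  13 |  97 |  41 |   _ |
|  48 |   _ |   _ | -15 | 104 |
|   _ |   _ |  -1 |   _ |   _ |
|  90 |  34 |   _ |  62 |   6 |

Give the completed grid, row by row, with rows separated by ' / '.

The 25 entries sum to 1725, so each line sums to 1725/5 = 345.
From row 1, 345 − (-8 + 20 + 139 + 83) gives (1,2) = 111.
Using row 2: 69 + 13 + 97 + 41 + ? → (2,5) = 345 − 220 = 125.
From row 5, 345 − (90 + 34 + 62 + 6) gives (5,3) = 153.
The remaining cell in column 1 is (4,1) = 345 − 199 = 146.
Column 3 needs 345; the known cells sum to 269, so (3,3) = 76.
Using column 4: 139 + 41 + (-15) + 62 + ? → (4,4) = 345 − 227 = 118.
Column 5: 83 + 125 + 104 + 6 + ? = 345, so (4,5) = 27.
Row 3 needs 345; the known cells sum to 213, so (3,2) = 132.
Using row 4: 146 + (-1) + 118 + 27 + ? → (4,2) = 345 − 290 = 55.

-8 111 20 139 83 / 69 13 97 41 125 / 48 132 76 -15 104 / 146 55 -1 118 27 / 90 34 153 62 6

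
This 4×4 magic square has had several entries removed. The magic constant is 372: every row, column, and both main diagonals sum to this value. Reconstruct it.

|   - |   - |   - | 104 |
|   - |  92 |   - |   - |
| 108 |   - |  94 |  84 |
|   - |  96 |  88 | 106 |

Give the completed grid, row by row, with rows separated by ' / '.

Row 3: 108 + 94 + 84 + ? = 372, so (3,2) = 86.
The remaining cell in row 4 is (4,1) = 372 − 290 = 82.
From column 2, 372 − (92 + 86 + 96) gives (1,2) = 98.
Column 4 must total 372; the given cells sum to 294, so (2,4) = 78.
Main diagonal needs 372; the known cells sum to 292, so (1,1) = 80.
Anti-diagonal needs 372; the known cells sum to 272, so (2,3) = 100.
From row 1, 372 − (80 + 98 + 104) gives (1,3) = 90.
The remaining cell in row 2 is (2,1) = 372 − 270 = 102.

80 98 90 104 / 102 92 100 78 / 108 86 94 84 / 82 96 88 106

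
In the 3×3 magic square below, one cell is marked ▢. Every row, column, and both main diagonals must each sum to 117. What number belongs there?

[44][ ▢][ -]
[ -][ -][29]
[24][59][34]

Column 1 must total 117; the given cells sum to 68, so (2,1) = 49.
The remaining cell in column 3 is (1,3) = 117 − 63 = 54.
Using main diagonal: 44 + 34 + ? → (2,2) = 117 − 78 = 39.
Row 1 must total 117; the given cells sum to 98, so (1,2) = 19.

19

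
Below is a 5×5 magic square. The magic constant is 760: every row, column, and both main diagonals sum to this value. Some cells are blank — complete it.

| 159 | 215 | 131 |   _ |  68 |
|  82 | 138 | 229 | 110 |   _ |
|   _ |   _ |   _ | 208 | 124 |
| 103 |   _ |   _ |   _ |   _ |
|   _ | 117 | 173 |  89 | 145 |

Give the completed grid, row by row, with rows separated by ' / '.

Row 1 must total 760; the given cells sum to 573, so (1,4) = 187.
Row 2 must total 760; the given cells sum to 559, so (2,5) = 201.
Row 5 must total 760; the given cells sum to 524, so (5,1) = 236.
From column 1, 760 − (159 + 82 + 103 + 236) gives (3,1) = 180.
The remaining cell in column 4 is (4,4) = 760 − 594 = 166.
Using column 5: 68 + 201 + 124 + 145 + ? → (4,5) = 760 − 538 = 222.
Main diagonal: 159 + 138 + 166 + 145 + ? = 760, so (3,3) = 152.
Anti-diagonal must total 760; the given cells sum to 566, so (4,2) = 194.
Row 3 must total 760; the given cells sum to 664, so (3,2) = 96.
From row 4, 760 − (103 + 194 + 166 + 222) gives (4,3) = 75.

159 215 131 187 68 / 82 138 229 110 201 / 180 96 152 208 124 / 103 194 75 166 222 / 236 117 173 89 145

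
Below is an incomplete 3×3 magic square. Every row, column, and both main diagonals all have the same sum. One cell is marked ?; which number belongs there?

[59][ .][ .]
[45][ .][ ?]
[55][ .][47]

Column 1 is complete and sums to 159; that is the magic constant.
Row 3: 55 + 47 + ? = 159, so (3,2) = 57.
The remaining cell in main diagonal is (2,2) = 159 − 106 = 53.
The remaining cell in anti-diagonal is (1,3) = 159 − 108 = 51.
Using row 1: 59 + 51 + ? → (1,2) = 159 − 110 = 49.
The remaining cell in row 2 is (2,3) = 159 − 98 = 61.

61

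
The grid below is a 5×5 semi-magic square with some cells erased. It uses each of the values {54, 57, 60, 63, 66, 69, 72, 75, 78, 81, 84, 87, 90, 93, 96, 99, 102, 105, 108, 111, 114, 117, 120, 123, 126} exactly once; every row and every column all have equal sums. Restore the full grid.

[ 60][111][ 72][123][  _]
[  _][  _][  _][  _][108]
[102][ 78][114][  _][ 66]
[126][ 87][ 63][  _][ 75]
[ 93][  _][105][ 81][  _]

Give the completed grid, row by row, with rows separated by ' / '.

The 25 entries sum to 2250, so each line sums to 2250/5 = 450.
The remaining cell in row 1 is (1,5) = 450 − 366 = 84.
From row 3, 450 − (102 + 78 + 114 + 66) gives (3,4) = 90.
The remaining cell in row 4 is (4,4) = 450 − 351 = 99.
The remaining cell in column 1 is (2,1) = 450 − 381 = 69.
Column 3 must total 450; the given cells sum to 354, so (2,3) = 96.
Column 4 needs 450; the known cells sum to 393, so (2,4) = 57.
The remaining cell in column 5 is (5,5) = 450 − 333 = 117.
The remaining cell in row 2 is (2,2) = 450 − 330 = 120.
The remaining cell in row 5 is (5,2) = 450 − 396 = 54.

60 111 72 123 84 / 69 120 96 57 108 / 102 78 114 90 66 / 126 87 63 99 75 / 93 54 105 81 117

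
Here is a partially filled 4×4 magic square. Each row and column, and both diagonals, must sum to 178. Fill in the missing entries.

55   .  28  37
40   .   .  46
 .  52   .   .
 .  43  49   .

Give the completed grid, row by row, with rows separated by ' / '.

Row 1 needs 178; the known cells sum to 120, so (1,2) = 58.
Using column 2: 58 + 52 + 43 + ? → (2,2) = 178 − 153 = 25.
From row 2, 178 − (40 + 25 + 46) gives (2,3) = 67.
The remaining cell in column 3 is (3,3) = 178 − 144 = 34.
Main diagonal needs 178; the known cells sum to 114, so (4,4) = 64.
Anti-diagonal: 37 + 67 + 52 + ? = 178, so (4,1) = 22.
Column 1 needs 178; the known cells sum to 117, so (3,1) = 61.
From column 4, 178 − (37 + 46 + 64) gives (3,4) = 31.

55 58 28 37 / 40 25 67 46 / 61 52 34 31 / 22 43 49 64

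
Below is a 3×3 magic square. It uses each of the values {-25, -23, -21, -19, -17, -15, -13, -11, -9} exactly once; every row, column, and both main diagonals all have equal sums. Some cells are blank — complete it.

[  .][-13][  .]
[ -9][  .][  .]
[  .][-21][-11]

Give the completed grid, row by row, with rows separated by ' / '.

The 9 entries sum to -153, so each line sums to -153/3 = -51.
Row 3: -21 + (-11) + ? = -51, so (3,1) = -19.
Column 1: -9 + (-19) + ? = -51, so (1,1) = -23.
Column 2: -13 + (-21) + ? = -51, so (2,2) = -17.
Anti-diagonal must total -51; the given cells sum to -36, so (1,3) = -15.
Row 2 needs -51; the known cells sum to -26, so (2,3) = -25.

-23 -13 -15 / -9 -17 -25 / -19 -21 -11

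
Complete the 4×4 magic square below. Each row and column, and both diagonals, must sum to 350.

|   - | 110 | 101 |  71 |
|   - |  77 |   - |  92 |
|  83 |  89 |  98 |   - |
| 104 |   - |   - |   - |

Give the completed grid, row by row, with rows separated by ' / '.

68 110 101 71 / 95 77 86 92 / 83 89 98 80 / 104 74 65 107

Using row 1: 110 + 101 + 71 + ? → (1,1) = 350 − 282 = 68.
Row 3: 83 + 89 + 98 + ? = 350, so (3,4) = 80.
The remaining cell in column 1 is (2,1) = 350 − 255 = 95.
Column 2 must total 350; the given cells sum to 276, so (4,2) = 74.
Column 4 needs 350; the known cells sum to 243, so (4,4) = 107.
The remaining cell in anti-diagonal is (2,3) = 350 − 264 = 86.
The remaining cell in row 4 is (4,3) = 350 − 285 = 65.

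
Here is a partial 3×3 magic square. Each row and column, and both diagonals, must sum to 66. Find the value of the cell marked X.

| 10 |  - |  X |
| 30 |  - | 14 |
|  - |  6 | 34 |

Row 2 must total 66; the given cells sum to 44, so (2,2) = 22.
Using row 3: 6 + 34 + ? → (3,1) = 66 − 40 = 26.
Column 2 needs 66; the known cells sum to 28, so (1,2) = 38.
Column 3 needs 66; the known cells sum to 48, so (1,3) = 18.

18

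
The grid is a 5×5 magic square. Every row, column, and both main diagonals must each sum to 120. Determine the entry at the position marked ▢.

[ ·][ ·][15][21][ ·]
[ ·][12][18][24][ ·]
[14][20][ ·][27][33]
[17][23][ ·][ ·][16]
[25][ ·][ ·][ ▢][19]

13

From row 3, 120 − (14 + 20 + 27 + 33) gives (3,3) = 26.
The remaining cell in anti-diagonal is (1,5) = 120 − 98 = 22.
The remaining cell in column 5 is (2,5) = 120 − 90 = 30.
Row 2 needs 120; the known cells sum to 84, so (2,1) = 36.
Column 1 needs 120; the known cells sum to 92, so (1,1) = 28.
Using main diagonal: 28 + 12 + 26 + 19 + ? → (4,4) = 120 − 85 = 35.
Row 1 must total 120; the given cells sum to 86, so (1,2) = 34.
The remaining cell in row 4 is (4,3) = 120 − 91 = 29.
Using column 2: 34 + 12 + 20 + 23 + ? → (5,2) = 120 − 89 = 31.
From column 3, 120 − (15 + 18 + 26 + 29) gives (5,3) = 32.
Column 4: 21 + 24 + 27 + 35 + ? = 120, so (5,4) = 13.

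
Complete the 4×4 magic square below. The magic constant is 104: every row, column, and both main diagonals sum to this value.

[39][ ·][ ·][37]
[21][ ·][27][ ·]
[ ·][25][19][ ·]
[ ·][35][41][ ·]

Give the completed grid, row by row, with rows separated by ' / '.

39 11 17 37 / 21 33 27 23 / 29 25 19 31 / 15 35 41 13

Column 3 must total 104; the given cells sum to 87, so (1,3) = 17.
Anti-diagonal: 37 + 27 + 25 + ? = 104, so (4,1) = 15.
Row 1 must total 104; the given cells sum to 93, so (1,2) = 11.
The remaining cell in row 4 is (4,4) = 104 − 91 = 13.
From column 1, 104 − (39 + 21 + 15) gives (3,1) = 29.
Column 2 needs 104; the known cells sum to 71, so (2,2) = 33.
Row 2 must total 104; the given cells sum to 81, so (2,4) = 23.
Using row 3: 29 + 25 + 19 + ? → (3,4) = 104 − 73 = 31.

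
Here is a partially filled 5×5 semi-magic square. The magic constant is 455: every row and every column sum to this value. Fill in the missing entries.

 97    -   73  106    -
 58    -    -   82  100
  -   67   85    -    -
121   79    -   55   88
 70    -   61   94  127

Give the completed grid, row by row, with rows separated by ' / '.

Using row 4: 121 + 79 + 55 + 88 + ? → (4,3) = 455 − 343 = 112.
The remaining cell in row 5 is (5,2) = 455 − 352 = 103.
Column 1 needs 455; the known cells sum to 346, so (3,1) = 109.
From column 3, 455 − (73 + 85 + 112 + 61) gives (2,3) = 124.
From column 4, 455 − (106 + 82 + 55 + 94) gives (3,4) = 118.
Row 2 needs 455; the known cells sum to 364, so (2,2) = 91.
Row 3 needs 455; the known cells sum to 379, so (3,5) = 76.
Column 2 must total 455; the given cells sum to 340, so (1,2) = 115.
Using column 5: 100 + 76 + 88 + 127 + ? → (1,5) = 455 − 391 = 64.

97 115 73 106 64 / 58 91 124 82 100 / 109 67 85 118 76 / 121 79 112 55 88 / 70 103 61 94 127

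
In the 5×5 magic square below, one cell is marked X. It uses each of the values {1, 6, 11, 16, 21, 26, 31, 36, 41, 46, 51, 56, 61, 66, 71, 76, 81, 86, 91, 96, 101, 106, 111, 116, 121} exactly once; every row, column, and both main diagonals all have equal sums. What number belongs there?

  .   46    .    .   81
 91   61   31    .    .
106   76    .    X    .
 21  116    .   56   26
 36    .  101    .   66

The 25 entries sum to 1525, so each line sums to 1525/5 = 305.
From row 4, 305 − (21 + 116 + 56 + 26) gives (4,3) = 86.
Column 1 must total 305; the given cells sum to 254, so (1,1) = 51.
Column 2 needs 305; the known cells sum to 299, so (5,2) = 6.
Main diagonal needs 305; the known cells sum to 234, so (3,3) = 71.
The remaining cell in anti-diagonal is (2,4) = 305 − 304 = 1.
Row 2: 91 + 61 + 31 + 1 + ? = 305, so (2,5) = 121.
The remaining cell in row 5 is (5,4) = 305 − 209 = 96.
Column 3 needs 305; the known cells sum to 289, so (1,3) = 16.
Column 5: 81 + 121 + 26 + 66 + ? = 305, so (3,5) = 11.
The remaining cell in row 1 is (1,4) = 305 − 194 = 111.
The remaining cell in row 3 is (3,4) = 305 − 264 = 41.

41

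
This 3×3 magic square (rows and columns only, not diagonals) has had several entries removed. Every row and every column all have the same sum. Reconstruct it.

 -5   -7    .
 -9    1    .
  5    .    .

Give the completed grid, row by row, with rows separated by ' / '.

Column 1 is already complete: -5 + -9 + 5 = -9, so that is the magic constant.
Row 1 must total -9; the given cells sum to -12, so (1,3) = 3.
Row 2: -9 + 1 + ? = -9, so (2,3) = -1.
Using column 2: -7 + 1 + ? → (3,2) = -9 − (-6) = -3.
Column 3 needs -9; the known cells sum to 2, so (3,3) = -11.

-5 -7 3 / -9 1 -1 / 5 -3 -11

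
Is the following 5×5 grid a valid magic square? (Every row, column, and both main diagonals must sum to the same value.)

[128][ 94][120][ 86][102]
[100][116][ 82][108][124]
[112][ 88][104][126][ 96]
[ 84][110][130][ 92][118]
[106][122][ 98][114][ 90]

No — row 3 sums to 526 but row 5 sums to 530.

Row 1: 128 + 94 + 120 + 86 + 102 = 530.
Row 2: 100 + 116 + 82 + 108 + 124 = 530.
Row 3: 112 + 88 + 104 + 126 + 96 = 526.
Row 4: 84 + 110 + 130 + 92 + 118 = 534.
Row 5: 106 + 122 + 98 + 114 + 90 = 530.
Column 1: 128 + 100 + 112 + 84 + 106 = 530.
Column 2: 94 + 116 + 88 + 110 + 122 = 530.
Column 3: 120 + 82 + 104 + 130 + 98 = 534.
Column 4: 86 + 108 + 126 + 92 + 114 = 526.
Column 5: 102 + 124 + 96 + 118 + 90 = 530.
Main diagonal: 128 + 116 + 104 + 92 + 90 = 530.
Anti-diagonal: 102 + 108 + 104 + 110 + 106 = 530.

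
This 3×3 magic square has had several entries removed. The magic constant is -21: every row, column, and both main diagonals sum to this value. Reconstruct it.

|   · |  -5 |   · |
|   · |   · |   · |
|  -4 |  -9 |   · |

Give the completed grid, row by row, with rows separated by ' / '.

-6 -5 -10 / -11 -7 -3 / -4 -9 -8

Using row 3: -4 + (-9) + ? → (3,3) = -21 − (-13) = -8.
Column 2 needs -21; the known cells sum to -14, so (2,2) = -7.
Using main diagonal: -7 + (-8) + ? → (1,1) = -21 − (-15) = -6.
Using anti-diagonal: -7 + (-4) + ? → (1,3) = -21 − (-11) = -10.
The remaining cell in column 1 is (2,1) = -21 − (-10) = -11.
The remaining cell in column 3 is (2,3) = -21 − (-18) = -3.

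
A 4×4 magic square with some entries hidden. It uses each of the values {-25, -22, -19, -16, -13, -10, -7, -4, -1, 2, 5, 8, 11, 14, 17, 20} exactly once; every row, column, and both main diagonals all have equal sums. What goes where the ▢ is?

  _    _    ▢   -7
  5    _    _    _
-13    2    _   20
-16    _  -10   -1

The 16 entries sum to -40, so each line sums to -40/4 = -10.
Row 3: -13 + 2 + 20 + ? = -10, so (3,3) = -19.
Using row 4: -16 + (-10) + (-1) + ? → (4,2) = -10 − (-27) = 17.
From column 1, -10 − (5 + (-13) + (-16)) gives (1,1) = 14.
The remaining cell in column 4 is (2,4) = -10 − 12 = -22.
The remaining cell in main diagonal is (2,2) = -10 − (-6) = -4.
Using anti-diagonal: -7 + 2 + (-16) + ? → (2,3) = -10 − (-21) = 11.
Column 2 must total -10; the given cells sum to 15, so (1,2) = -25.
The remaining cell in column 3 is (1,3) = -10 − (-18) = 8.

8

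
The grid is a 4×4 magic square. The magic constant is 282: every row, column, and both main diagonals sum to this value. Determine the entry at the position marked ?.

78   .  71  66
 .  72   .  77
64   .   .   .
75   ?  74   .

Using row 1: 78 + 71 + 66 + ? → (1,2) = 282 − 215 = 67.
Column 1 needs 282; the known cells sum to 217, so (2,1) = 65.
From row 2, 282 − (65 + 72 + 77) gives (2,3) = 68.
Column 3 must total 282; the given cells sum to 213, so (3,3) = 69.
Main diagonal must total 282; the given cells sum to 219, so (4,4) = 63.
Anti-diagonal: 66 + 68 + 75 + ? = 282, so (3,2) = 73.
Row 3 must total 282; the given cells sum to 206, so (3,4) = 76.
Row 4 must total 282; the given cells sum to 212, so (4,2) = 70.

70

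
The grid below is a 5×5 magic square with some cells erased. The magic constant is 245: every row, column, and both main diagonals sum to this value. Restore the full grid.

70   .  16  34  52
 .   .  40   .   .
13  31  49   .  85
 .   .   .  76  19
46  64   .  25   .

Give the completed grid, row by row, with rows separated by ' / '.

Row 1 needs 245; the known cells sum to 172, so (1,2) = 73.
From row 3, 245 − (13 + 31 + 49 + 85) gives (3,4) = 67.
Column 4 must total 245; the given cells sum to 202, so (2,4) = 43.
From anti-diagonal, 245 − (52 + 43 + 49 + 46) gives (4,2) = 55.
Column 2 must total 245; the given cells sum to 223, so (2,2) = 22.
The remaining cell in main diagonal is (5,5) = 245 − 217 = 28.
Row 5 must total 245; the given cells sum to 163, so (5,3) = 82.
The remaining cell in column 3 is (4,3) = 245 − 187 = 58.
Column 5 needs 245; the known cells sum to 184, so (2,5) = 61.
Row 2: 22 + 40 + 43 + 61 + ? = 245, so (2,1) = 79.
The remaining cell in row 4 is (4,1) = 245 − 208 = 37.

70 73 16 34 52 / 79 22 40 43 61 / 13 31 49 67 85 / 37 55 58 76 19 / 46 64 82 25 28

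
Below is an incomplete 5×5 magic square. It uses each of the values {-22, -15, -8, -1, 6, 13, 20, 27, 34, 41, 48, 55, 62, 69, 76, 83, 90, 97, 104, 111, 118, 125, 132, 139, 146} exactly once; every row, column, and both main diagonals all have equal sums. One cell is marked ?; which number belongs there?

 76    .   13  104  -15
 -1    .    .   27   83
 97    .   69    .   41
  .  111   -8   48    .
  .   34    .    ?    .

6

The 25 entries sum to 1550, so each line sums to 1550/5 = 310.
Row 1: 76 + 13 + 104 + (-15) + ? = 310, so (1,2) = 132.
The remaining cell in anti-diagonal is (5,1) = 310 − 192 = 118.
Column 1 must total 310; the given cells sum to 290, so (4,1) = 20.
Row 4 needs 310; the known cells sum to 171, so (4,5) = 139.
Using column 5: -15 + 83 + 41 + 139 + ? → (5,5) = 310 − 248 = 62.
Main diagonal: 76 + 69 + 48 + 62 + ? = 310, so (2,2) = 55.
Row 2 must total 310; the given cells sum to 164, so (2,3) = 146.
From column 2, 310 − (132 + 55 + 111 + 34) gives (3,2) = -22.
Column 3 needs 310; the known cells sum to 220, so (5,3) = 90.
Using row 3: 97 + (-22) + 69 + 41 + ? → (3,4) = 310 − 185 = 125.
Row 5 must total 310; the given cells sum to 304, so (5,4) = 6.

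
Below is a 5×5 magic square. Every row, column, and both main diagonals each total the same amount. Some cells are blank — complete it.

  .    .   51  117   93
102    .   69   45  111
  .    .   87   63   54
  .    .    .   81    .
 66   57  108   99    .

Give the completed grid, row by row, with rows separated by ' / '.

Column 4 is already complete: 117 + 45 + 63 + 81 + 99 = 405, so that is the magic constant.
Using row 2: 102 + 69 + 45 + 111 + ? → (2,2) = 405 − 327 = 78.
Using row 5: 66 + 57 + 108 + 99 + ? → (5,5) = 405 − 330 = 75.
The remaining cell in column 3 is (4,3) = 405 − 315 = 90.
The remaining cell in column 5 is (4,5) = 405 − 333 = 72.
Main diagonal needs 405; the known cells sum to 321, so (1,1) = 84.
From anti-diagonal, 405 − (93 + 45 + 87 + 66) gives (4,2) = 114.
From row 1, 405 − (84 + 51 + 117 + 93) gives (1,2) = 60.
The remaining cell in row 4 is (4,1) = 405 − 357 = 48.
Column 1 must total 405; the given cells sum to 300, so (3,1) = 105.
Column 2: 60 + 78 + 114 + 57 + ? = 405, so (3,2) = 96.

84 60 51 117 93 / 102 78 69 45 111 / 105 96 87 63 54 / 48 114 90 81 72 / 66 57 108 99 75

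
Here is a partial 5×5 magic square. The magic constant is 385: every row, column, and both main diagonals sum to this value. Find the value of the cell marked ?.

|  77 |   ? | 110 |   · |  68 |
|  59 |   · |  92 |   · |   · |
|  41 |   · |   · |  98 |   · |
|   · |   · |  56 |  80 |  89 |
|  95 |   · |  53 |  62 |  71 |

86

Row 5 needs 385; the known cells sum to 281, so (5,2) = 104.
Using column 1: 77 + 59 + 41 + 95 + ? → (4,1) = 385 − 272 = 113.
The remaining cell in column 3 is (3,3) = 385 − 311 = 74.
Main diagonal must total 385; the given cells sum to 302, so (2,2) = 83.
Using row 4: 113 + 56 + 80 + 89 + ? → (4,2) = 385 − 338 = 47.
From anti-diagonal, 385 − (68 + 74 + 47 + 95) gives (2,4) = 101.
Row 2 must total 385; the given cells sum to 335, so (2,5) = 50.
Column 4: 101 + 98 + 80 + 62 + ? = 385, so (1,4) = 44.
Column 5: 68 + 50 + 89 + 71 + ? = 385, so (3,5) = 107.
From row 1, 385 − (77 + 110 + 44 + 68) gives (1,2) = 86.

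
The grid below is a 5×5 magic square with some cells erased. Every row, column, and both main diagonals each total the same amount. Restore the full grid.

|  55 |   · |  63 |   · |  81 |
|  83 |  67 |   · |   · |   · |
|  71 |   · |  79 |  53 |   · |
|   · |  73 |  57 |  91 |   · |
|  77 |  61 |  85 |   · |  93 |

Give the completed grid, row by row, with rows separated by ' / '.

55 89 63 97 81 / 83 67 101 75 59 / 71 95 79 53 87 / 99 73 57 91 65 / 77 61 85 69 93

Main diagonal is already complete: 55 + 67 + 79 + 91 + 93 = 385, so that is the magic constant.
Row 5 needs 385; the known cells sum to 316, so (5,4) = 69.
Column 1 needs 385; the known cells sum to 286, so (4,1) = 99.
The remaining cell in column 3 is (2,3) = 385 − 284 = 101.
Anti-diagonal must total 385; the given cells sum to 310, so (2,4) = 75.
Using row 2: 83 + 67 + 101 + 75 + ? → (2,5) = 385 − 326 = 59.
From row 4, 385 − (99 + 73 + 57 + 91) gives (4,5) = 65.
Column 4 needs 385; the known cells sum to 288, so (1,4) = 97.
Column 5: 81 + 59 + 65 + 93 + ? = 385, so (3,5) = 87.
Row 1 needs 385; the known cells sum to 296, so (1,2) = 89.
Row 3 must total 385; the given cells sum to 290, so (3,2) = 95.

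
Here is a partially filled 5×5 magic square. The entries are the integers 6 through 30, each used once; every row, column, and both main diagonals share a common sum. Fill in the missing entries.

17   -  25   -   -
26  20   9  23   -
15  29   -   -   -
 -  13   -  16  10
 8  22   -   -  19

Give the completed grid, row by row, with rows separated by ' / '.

17 6 25 14 28 / 26 20 9 23 12 / 15 29 18 7 21 / 24 13 27 16 10 / 8 22 11 30 19

The entries are 6 through 30, which sum to 450, so each line sums to 450/5 = 90.
The remaining cell in row 2 is (2,5) = 90 − 78 = 12.
Using column 1: 17 + 26 + 15 + 8 + ? → (4,1) = 90 − 66 = 24.
Column 2 must total 90; the given cells sum to 84, so (1,2) = 6.
Main diagonal: 17 + 20 + 16 + 19 + ? = 90, so (3,3) = 18.
The remaining cell in anti-diagonal is (1,5) = 90 − 62 = 28.
The remaining cell in row 1 is (1,4) = 90 − 76 = 14.
From row 4, 90 − (24 + 13 + 16 + 10) gives (4,3) = 27.
Column 3: 25 + 9 + 18 + 27 + ? = 90, so (5,3) = 11.
Column 5 must total 90; the given cells sum to 69, so (3,5) = 21.
Row 3 must total 90; the given cells sum to 83, so (3,4) = 7.
Row 5: 8 + 22 + 11 + 19 + ? = 90, so (5,4) = 30.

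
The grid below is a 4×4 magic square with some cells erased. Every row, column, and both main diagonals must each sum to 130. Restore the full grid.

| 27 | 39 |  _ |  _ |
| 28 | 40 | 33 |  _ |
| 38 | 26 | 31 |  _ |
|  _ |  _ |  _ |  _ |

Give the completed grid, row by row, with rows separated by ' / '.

Row 2: 28 + 40 + 33 + ? = 130, so (2,4) = 29.
Using row 3: 38 + 26 + 31 + ? → (3,4) = 130 − 95 = 35.
The remaining cell in column 1 is (4,1) = 130 − 93 = 37.
Column 2 must total 130; the given cells sum to 105, so (4,2) = 25.
Main diagonal must total 130; the given cells sum to 98, so (4,4) = 32.
Using anti-diagonal: 33 + 26 + 37 + ? → (1,4) = 130 − 96 = 34.
From row 1, 130 − (27 + 39 + 34) gives (1,3) = 30.
The remaining cell in row 4 is (4,3) = 130 − 94 = 36.

27 39 30 34 / 28 40 33 29 / 38 26 31 35 / 37 25 36 32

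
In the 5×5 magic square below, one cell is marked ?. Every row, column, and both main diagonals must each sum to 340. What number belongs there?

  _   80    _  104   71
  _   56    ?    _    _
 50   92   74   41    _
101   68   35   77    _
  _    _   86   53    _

98

Using row 3: 50 + 92 + 74 + 41 + ? → (3,5) = 340 − 257 = 83.
From row 4, 340 − (101 + 68 + 35 + 77) gives (4,5) = 59.
Column 2: 80 + 56 + 92 + 68 + ? = 340, so (5,2) = 44.
Column 4 needs 340; the known cells sum to 275, so (2,4) = 65.
Using anti-diagonal: 71 + 65 + 74 + 68 + ? → (5,1) = 340 − 278 = 62.
Row 5: 62 + 44 + 86 + 53 + ? = 340, so (5,5) = 95.
Column 5 needs 340; the known cells sum to 308, so (2,5) = 32.
Main diagonal: 56 + 74 + 77 + 95 + ? = 340, so (1,1) = 38.
Row 1 must total 340; the given cells sum to 293, so (1,3) = 47.
Using column 1: 38 + 50 + 101 + 62 + ? → (2,1) = 340 − 251 = 89.
Column 3: 47 + 74 + 35 + 86 + ? = 340, so (2,3) = 98.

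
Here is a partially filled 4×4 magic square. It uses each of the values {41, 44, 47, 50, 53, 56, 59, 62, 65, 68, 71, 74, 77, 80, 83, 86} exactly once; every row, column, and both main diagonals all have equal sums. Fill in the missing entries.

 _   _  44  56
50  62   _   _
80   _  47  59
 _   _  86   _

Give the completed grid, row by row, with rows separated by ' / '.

The 16 entries sum to 1016, so each line sums to 1016/4 = 254.
The remaining cell in row 3 is (3,2) = 254 − 186 = 68.
From column 3, 254 − (44 + 47 + 86) gives (2,3) = 77.
The remaining cell in anti-diagonal is (4,1) = 254 − 201 = 53.
Row 2: 50 + 62 + 77 + ? = 254, so (2,4) = 65.
From column 1, 254 − (50 + 80 + 53) gives (1,1) = 71.
The remaining cell in column 4 is (4,4) = 254 − 180 = 74.
Using row 1: 71 + 44 + 56 + ? → (1,2) = 254 − 171 = 83.
Row 4 needs 254; the known cells sum to 213, so (4,2) = 41.

71 83 44 56 / 50 62 77 65 / 80 68 47 59 / 53 41 86 74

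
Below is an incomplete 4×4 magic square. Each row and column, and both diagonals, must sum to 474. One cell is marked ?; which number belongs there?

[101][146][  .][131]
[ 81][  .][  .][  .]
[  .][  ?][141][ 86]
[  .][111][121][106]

Row 1 must total 474; the given cells sum to 378, so (1,3) = 96.
Row 4: 111 + 121 + 106 + ? = 474, so (4,1) = 136.
Column 1 needs 474; the known cells sum to 318, so (3,1) = 156.
Column 3 must total 474; the given cells sum to 358, so (2,3) = 116.
The remaining cell in column 4 is (2,4) = 474 − 323 = 151.
From main diagonal, 474 − (101 + 141 + 106) gives (2,2) = 126.
Using anti-diagonal: 131 + 116 + 136 + ? → (3,2) = 474 − 383 = 91.

91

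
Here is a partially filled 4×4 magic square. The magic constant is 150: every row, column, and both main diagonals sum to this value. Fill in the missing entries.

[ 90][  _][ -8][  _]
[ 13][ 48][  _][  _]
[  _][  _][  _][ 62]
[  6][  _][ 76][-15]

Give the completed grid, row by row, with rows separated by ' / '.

90 -1 -8 69 / 13 48 55 34 / 41 20 27 62 / 6 83 76 -15

Row 4 needs 150; the known cells sum to 67, so (4,2) = 83.
Using column 1: 90 + 13 + 6 + ? → (3,1) = 150 − 109 = 41.
Main diagonal: 90 + 48 + (-15) + ? = 150, so (3,3) = 27.
Row 3 needs 150; the known cells sum to 130, so (3,2) = 20.
Column 2 must total 150; the given cells sum to 151, so (1,2) = -1.
Column 3 must total 150; the given cells sum to 95, so (2,3) = 55.
Using anti-diagonal: 55 + 20 + 6 + ? → (1,4) = 150 − 81 = 69.
Row 2 must total 150; the given cells sum to 116, so (2,4) = 34.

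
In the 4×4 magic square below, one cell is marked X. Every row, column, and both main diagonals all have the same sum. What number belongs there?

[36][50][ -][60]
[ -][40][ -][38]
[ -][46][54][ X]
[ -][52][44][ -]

Column 2 is complete and sums to 188; that is the magic constant.
The remaining cell in row 1 is (1,3) = 188 − 146 = 42.
From column 3, 188 − (42 + 54 + 44) gives (2,3) = 48.
Using main diagonal: 36 + 40 + 54 + ? → (4,4) = 188 − 130 = 58.
From anti-diagonal, 188 − (60 + 48 + 46) gives (4,1) = 34.
Using row 2: 40 + 48 + 38 + ? → (2,1) = 188 − 126 = 62.
Column 1: 36 + 62 + 34 + ? = 188, so (3,1) = 56.
Column 4 needs 188; the known cells sum to 156, so (3,4) = 32.

32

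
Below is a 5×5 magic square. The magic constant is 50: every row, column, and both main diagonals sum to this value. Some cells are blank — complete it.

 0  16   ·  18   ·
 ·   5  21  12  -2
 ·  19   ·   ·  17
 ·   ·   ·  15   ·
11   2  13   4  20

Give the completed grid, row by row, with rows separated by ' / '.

Row 2 needs 50; the known cells sum to 36, so (2,1) = 14.
Using column 2: 16 + 5 + 19 + 2 + ? → (4,2) = 50 − 42 = 8.
Column 4 must total 50; the given cells sum to 49, so (3,4) = 1.
Main diagonal needs 50; the known cells sum to 40, so (3,3) = 10.
Anti-diagonal needs 50; the known cells sum to 41, so (1,5) = 9.
Row 1: 0 + 16 + 18 + 9 + ? = 50, so (1,3) = 7.
Row 3 must total 50; the given cells sum to 47, so (3,1) = 3.
Column 1 must total 50; the given cells sum to 28, so (4,1) = 22.
From column 3, 50 − (7 + 21 + 10 + 13) gives (4,3) = -1.
The remaining cell in column 5 is (4,5) = 50 − 44 = 6.

0 16 7 18 9 / 14 5 21 12 -2 / 3 19 10 1 17 / 22 8 -1 15 6 / 11 2 13 4 20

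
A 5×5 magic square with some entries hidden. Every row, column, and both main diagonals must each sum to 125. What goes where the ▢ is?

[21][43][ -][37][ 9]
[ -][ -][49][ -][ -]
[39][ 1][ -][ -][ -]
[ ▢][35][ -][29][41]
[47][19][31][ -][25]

13

Row 1 must total 125; the given cells sum to 110, so (1,3) = 15.
Row 5 must total 125; the given cells sum to 122, so (5,4) = 3.
Column 2 must total 125; the given cells sum to 98, so (2,2) = 27.
Main diagonal: 21 + 27 + 29 + 25 + ? = 125, so (3,3) = 23.
Anti-diagonal: 9 + 23 + 35 + 47 + ? = 125, so (2,4) = 11.
Column 3 must total 125; the given cells sum to 118, so (4,3) = 7.
Column 4 must total 125; the given cells sum to 80, so (3,4) = 45.
Row 3 must total 125; the given cells sum to 108, so (3,5) = 17.
Row 4: 35 + 7 + 29 + 41 + ? = 125, so (4,1) = 13.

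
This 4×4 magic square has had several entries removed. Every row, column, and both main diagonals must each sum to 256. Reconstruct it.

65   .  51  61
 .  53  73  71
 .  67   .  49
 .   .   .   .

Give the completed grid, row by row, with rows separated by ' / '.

Row 1 needs 256; the known cells sum to 177, so (1,2) = 79.
Row 2: 53 + 73 + 71 + ? = 256, so (2,1) = 59.
Column 2 must total 256; the given cells sum to 199, so (4,2) = 57.
Using column 4: 61 + 71 + 49 + ? → (4,4) = 256 − 181 = 75.
Main diagonal: 65 + 53 + 75 + ? = 256, so (3,3) = 63.
The remaining cell in anti-diagonal is (4,1) = 256 − 201 = 55.
Row 3: 67 + 63 + 49 + ? = 256, so (3,1) = 77.
Row 4: 55 + 57 + 75 + ? = 256, so (4,3) = 69.

65 79 51 61 / 59 53 73 71 / 77 67 63 49 / 55 57 69 75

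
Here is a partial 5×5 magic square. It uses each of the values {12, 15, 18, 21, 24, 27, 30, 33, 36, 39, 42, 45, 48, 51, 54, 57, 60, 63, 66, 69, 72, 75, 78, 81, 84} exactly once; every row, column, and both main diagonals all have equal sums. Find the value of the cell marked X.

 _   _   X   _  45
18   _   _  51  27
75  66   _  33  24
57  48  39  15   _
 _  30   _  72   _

78

The 25 entries sum to 1200, so each line sums to 1200/5 = 240.
From row 3, 240 − (75 + 66 + 33 + 24) gives (3,3) = 42.
The remaining cell in row 4 is (4,5) = 240 − 159 = 81.
From column 4, 240 − (51 + 33 + 15 + 72) gives (1,4) = 69.
Column 5 must total 240; the given cells sum to 177, so (5,5) = 63.
The remaining cell in anti-diagonal is (5,1) = 240 − 186 = 54.
Row 5: 54 + 30 + 72 + 63 + ? = 240, so (5,3) = 21.
From column 1, 240 − (18 + 75 + 57 + 54) gives (1,1) = 36.
Main diagonal must total 240; the given cells sum to 156, so (2,2) = 84.
The remaining cell in row 2 is (2,3) = 240 − 180 = 60.
Column 2 must total 240; the given cells sum to 228, so (1,2) = 12.
Column 3 must total 240; the given cells sum to 162, so (1,3) = 78.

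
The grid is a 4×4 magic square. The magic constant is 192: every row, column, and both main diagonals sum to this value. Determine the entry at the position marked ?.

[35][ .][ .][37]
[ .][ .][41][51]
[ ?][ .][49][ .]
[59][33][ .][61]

45

Row 4: 59 + 33 + 61 + ? = 192, so (4,3) = 39.
Column 3: 41 + 49 + 39 + ? = 192, so (1,3) = 63.
The remaining cell in column 4 is (3,4) = 192 − 149 = 43.
Main diagonal: 35 + 49 + 61 + ? = 192, so (2,2) = 47.
Anti-diagonal: 37 + 41 + 59 + ? = 192, so (3,2) = 55.
Using row 1: 35 + 63 + 37 + ? → (1,2) = 192 − 135 = 57.
Using row 2: 47 + 41 + 51 + ? → (2,1) = 192 − 139 = 53.
Using row 3: 55 + 49 + 43 + ? → (3,1) = 192 − 147 = 45.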